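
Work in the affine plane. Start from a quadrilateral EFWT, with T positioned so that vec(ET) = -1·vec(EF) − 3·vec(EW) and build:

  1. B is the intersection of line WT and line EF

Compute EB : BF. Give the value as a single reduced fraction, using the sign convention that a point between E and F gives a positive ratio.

EB:BF = -1/5

Choose coordinates E = (0, 0), F = (1, 0), W = (0, 1), T = (-1, -3).
1. B is the intersection of line WT and line EF ⇒ B = (-1/4, 0)
B = E + t·(F−E) with t = -1/4, so EB:BF = t:(1−t) = -1/4:5/4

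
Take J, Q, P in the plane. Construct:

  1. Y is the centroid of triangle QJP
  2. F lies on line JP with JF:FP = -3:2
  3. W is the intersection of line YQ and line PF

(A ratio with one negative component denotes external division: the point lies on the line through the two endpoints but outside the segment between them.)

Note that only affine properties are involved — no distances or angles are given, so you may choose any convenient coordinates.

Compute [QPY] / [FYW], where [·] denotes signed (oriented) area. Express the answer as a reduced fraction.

[QPY]:[FYW] = -2/5

Choose coordinates J = (0, 0), Q = (1, 0), P = (0, 1).
1. Y is the centroid of triangle QJP ⇒ Y = (1/3, 1/3)
2. F lies on line JP with JF:FP = -3:2 ⇒ F = (0, 3)
3. W is the intersection of line YQ and line PF ⇒ W = (0, 1/2)
2·[QPY] = 1/3, 2·[FYW] = -5/6
[QPY]:[FYW] = 1/3:-5/6 = -2/5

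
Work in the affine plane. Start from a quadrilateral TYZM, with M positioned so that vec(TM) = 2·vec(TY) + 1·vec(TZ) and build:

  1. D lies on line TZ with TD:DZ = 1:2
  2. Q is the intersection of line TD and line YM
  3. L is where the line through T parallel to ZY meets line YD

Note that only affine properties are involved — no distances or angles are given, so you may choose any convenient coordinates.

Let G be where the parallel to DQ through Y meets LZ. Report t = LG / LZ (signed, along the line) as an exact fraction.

t = 3

Assign T = (0, 0), Y = (1, 0), Z = (0, 1), M = (2, 1) — the answer is frame-independent, so this choice is without loss of generality.
1. D lies on line TZ with TD:DZ = 1:2 ⇒ D = (0, 1/3)
2. Q is the intersection of line TD and line YM ⇒ Q = (0, -1)
3. L is where the line through T parallel to ZY meets line YD ⇒ L = (-1/2, 1/2)
through Y parallel to DQ: direction (0, -4/3); meets LZ at G = (1, 2)
G = L + t·(Z−L) with t = 3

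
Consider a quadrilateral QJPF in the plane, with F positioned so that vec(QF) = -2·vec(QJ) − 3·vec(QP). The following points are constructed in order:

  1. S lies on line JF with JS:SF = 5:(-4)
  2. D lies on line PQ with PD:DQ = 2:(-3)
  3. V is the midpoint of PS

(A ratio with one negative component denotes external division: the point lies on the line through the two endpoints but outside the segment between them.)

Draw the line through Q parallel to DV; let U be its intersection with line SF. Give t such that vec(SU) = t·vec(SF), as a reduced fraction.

t = 35/36

Choose coordinates Q = (0, 0), J = (1, 0), P = (0, 1), F = (-2, -3).
1. S lies on line JF with JS:SF = 5:(-4) ⇒ S = (-14, -15)
2. D lies on line PQ with PD:DQ = 2:(-3) ⇒ D = (0, 3)
3. V is the midpoint of PS ⇒ V = (-7, -7)
through Q parallel to DV: direction (-7, -10); meets SF at U = (-7/3, -10/3)
U = S + t·(F−S) with t = 35/36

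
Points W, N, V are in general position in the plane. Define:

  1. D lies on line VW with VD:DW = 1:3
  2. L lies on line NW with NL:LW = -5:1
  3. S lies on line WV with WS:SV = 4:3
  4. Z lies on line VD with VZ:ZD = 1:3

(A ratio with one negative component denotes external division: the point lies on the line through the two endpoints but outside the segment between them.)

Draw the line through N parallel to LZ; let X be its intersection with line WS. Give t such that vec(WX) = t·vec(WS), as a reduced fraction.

Work in coordinates with W = (0, 0), N = (1, 0), V = (0, 1).
1. D lies on line VW with VD:DW = 1:3 ⇒ D = (0, 3/4)
2. L lies on line NW with NL:LW = -5:1 ⇒ L = (-1/4, 0)
3. S lies on line WV with WS:SV = 4:3 ⇒ S = (0, 4/7)
4. Z lies on line VD with VZ:ZD = 1:3 ⇒ Z = (0, 15/16)
through N parallel to LZ: direction (1/4, 15/16); meets WS at X = (0, -15/4)
X = W + t·(S−W) with t = -105/16

t = -105/16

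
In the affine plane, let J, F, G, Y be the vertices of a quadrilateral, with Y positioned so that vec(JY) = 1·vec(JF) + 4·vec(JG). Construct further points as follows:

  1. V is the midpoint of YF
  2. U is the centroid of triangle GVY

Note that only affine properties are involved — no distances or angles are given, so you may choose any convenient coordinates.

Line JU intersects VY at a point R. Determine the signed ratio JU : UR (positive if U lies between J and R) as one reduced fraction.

Assign J = (0, 0), F = (1, 0), G = (0, 1), Y = (1, 4) — the answer is frame-independent, so this choice is without loss of generality.
1. V is the midpoint of YF ⇒ V = (1, 2)
2. U is the centroid of triangle GVY ⇒ U = (2/3, 7/3)
line JU meets VY at R = (1, 7/2)
U = J + t·(R−J) with t = 2/3, so JU:UR = 2/3:1/3

JU:UR = 2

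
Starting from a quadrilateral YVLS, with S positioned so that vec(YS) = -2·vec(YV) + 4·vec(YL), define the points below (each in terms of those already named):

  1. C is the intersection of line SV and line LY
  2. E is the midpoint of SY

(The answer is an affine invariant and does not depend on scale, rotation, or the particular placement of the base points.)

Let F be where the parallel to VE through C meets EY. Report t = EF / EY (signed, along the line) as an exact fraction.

Assign Y = (0, 0), V = (1, 0), L = (0, 1), S = (-2, 4) — the answer is frame-independent, so this choice is without loss of generality.
1. C is the intersection of line SV and line LY ⇒ C = (0, 4/3)
2. E is the midpoint of SY ⇒ E = (-1, 2)
through C parallel to VE: direction (-2, 2); meets EY at F = (-4/3, 8/3)
F = E + t·(Y−E) with t = -1/3

t = -1/3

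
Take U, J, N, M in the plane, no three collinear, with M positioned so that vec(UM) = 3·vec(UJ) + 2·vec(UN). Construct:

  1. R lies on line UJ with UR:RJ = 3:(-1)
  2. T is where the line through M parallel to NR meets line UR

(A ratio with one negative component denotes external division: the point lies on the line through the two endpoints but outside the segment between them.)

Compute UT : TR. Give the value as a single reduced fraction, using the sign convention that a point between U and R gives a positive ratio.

UT:TR = -4/3

Choose coordinates U = (0, 0), J = (1, 0), N = (0, 1), M = (3, 2).
1. R lies on line UJ with UR:RJ = 3:(-1) ⇒ R = (3/2, 0)
2. T is where the line through M parallel to NR meets line UR ⇒ T = (6, 0)
T = U + t·(R−U) with t = 4, so UT:TR = t:(1−t) = 4:-3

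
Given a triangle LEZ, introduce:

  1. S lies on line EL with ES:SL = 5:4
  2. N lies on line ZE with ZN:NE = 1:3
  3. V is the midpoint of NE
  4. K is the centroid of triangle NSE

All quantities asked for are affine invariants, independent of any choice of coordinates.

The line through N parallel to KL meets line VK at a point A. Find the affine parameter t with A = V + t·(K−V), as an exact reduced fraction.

Assign L = (0, 0), E = (1, 0), Z = (0, 1) — the answer is frame-independent, so this choice is without loss of generality.
1. S lies on line EL with ES:SL = 5:4 ⇒ S = (4/9, 0)
2. N lies on line ZE with ZN:NE = 1:3 ⇒ N = (1/4, 3/4)
3. V is the midpoint of NE ⇒ V = (5/8, 3/8)
4. K is the centroid of triangle NSE ⇒ K = (61/108, 1/4)
through N parallel to KL: direction (-61/108, -1/4); meets VK at A = (413/432, 17/16)
A = V + t·(K−V) with t = -11/2

t = -11/2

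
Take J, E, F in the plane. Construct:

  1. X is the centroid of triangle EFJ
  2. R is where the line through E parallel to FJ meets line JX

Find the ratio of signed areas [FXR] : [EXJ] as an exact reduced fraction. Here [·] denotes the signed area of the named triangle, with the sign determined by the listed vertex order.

Choose coordinates J = (0, 0), E = (1, 0), F = (0, 1).
1. X is the centroid of triangle EFJ ⇒ X = (1/3, 1/3)
2. R is where the line through E parallel to FJ meets line JX ⇒ R = (1, 1)
2·[FXR] = 2/3, 2·[EXJ] = 1/3
[FXR]:[EXJ] = 2/3:1/3 = 2

[FXR]:[EXJ] = 2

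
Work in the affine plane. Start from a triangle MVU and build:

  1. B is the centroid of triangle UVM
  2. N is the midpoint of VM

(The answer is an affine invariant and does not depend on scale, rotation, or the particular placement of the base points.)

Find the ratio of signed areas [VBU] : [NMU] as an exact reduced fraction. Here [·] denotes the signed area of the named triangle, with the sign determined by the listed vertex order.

Choose coordinates M = (0, 0), V = (1, 0), U = (0, 1).
1. B is the centroid of triangle UVM ⇒ B = (1/3, 1/3)
2. N is the midpoint of VM ⇒ N = (1/2, 0)
2·[VBU] = -1/3, 2·[NMU] = -1/2
[VBU]:[NMU] = -1/3:-1/2 = 2/3

[VBU]:[NMU] = 2/3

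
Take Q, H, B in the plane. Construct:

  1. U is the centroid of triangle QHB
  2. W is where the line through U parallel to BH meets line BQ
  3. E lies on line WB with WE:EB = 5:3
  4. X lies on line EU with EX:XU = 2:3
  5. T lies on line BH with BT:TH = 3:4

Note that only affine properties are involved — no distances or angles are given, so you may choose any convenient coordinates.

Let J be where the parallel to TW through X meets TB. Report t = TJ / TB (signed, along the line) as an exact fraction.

t = 23/360

Choose coordinates Q = (0, 0), H = (1, 0), B = (0, 1).
1. U is the centroid of triangle QHB ⇒ U = (1/3, 1/3)
2. W is where the line through U parallel to BH meets line BQ ⇒ W = (0, 2/3)
3. E lies on line WB with WE:EB = 5:3 ⇒ E = (0, 7/8)
4. X lies on line EU with EX:XU = 2:3 ⇒ X = (2/15, 79/120)
5. T lies on line BH with BT:TH = 3:4 ⇒ T = (3/7, 4/7)
through X parallel to TW: direction (-3/7, 2/21); meets TB at J = (337/840, 503/840)
J = T + t·(B−T) with t = 23/360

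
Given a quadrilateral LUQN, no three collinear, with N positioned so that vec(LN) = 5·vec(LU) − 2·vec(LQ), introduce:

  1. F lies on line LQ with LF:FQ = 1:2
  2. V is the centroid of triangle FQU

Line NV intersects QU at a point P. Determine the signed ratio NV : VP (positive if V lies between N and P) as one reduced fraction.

Choose coordinates L = (0, 0), U = (1, 0), Q = (0, 1), N = (5, -2).
1. F lies on line LQ with LF:FQ = 1:2 ⇒ F = (0, 1/3)
2. V is the centroid of triangle FQU ⇒ V = (1/3, 4/9)
line NV meets QU at P = (4/5, 1/5)
V = N + t·(P−N) with t = 10/9, so NV:VP = 10/9:-1/9

NV:VP = -10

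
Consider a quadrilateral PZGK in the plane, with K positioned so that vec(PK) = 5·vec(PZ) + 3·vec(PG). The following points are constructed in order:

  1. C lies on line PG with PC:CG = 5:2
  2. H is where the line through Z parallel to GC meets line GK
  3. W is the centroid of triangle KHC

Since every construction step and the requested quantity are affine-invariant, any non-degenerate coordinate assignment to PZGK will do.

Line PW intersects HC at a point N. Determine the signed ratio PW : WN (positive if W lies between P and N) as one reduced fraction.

PW:WN = 7/8

Work in coordinates with P = (0, 0), Z = (1, 0), G = (0, 1), K = (5, 3).
1. C lies on line PG with PC:CG = 5:2 ⇒ C = (0, 5/7)
2. H is where the line through Z parallel to GC meets line GK ⇒ H = (1, 7/5)
3. W is the centroid of triangle KHC ⇒ W = (2, 179/105)
line PW meets HC at N = (30/7, 179/49)
W = P + t·(N−P) with t = 7/15, so PW:WN = 7/15:8/15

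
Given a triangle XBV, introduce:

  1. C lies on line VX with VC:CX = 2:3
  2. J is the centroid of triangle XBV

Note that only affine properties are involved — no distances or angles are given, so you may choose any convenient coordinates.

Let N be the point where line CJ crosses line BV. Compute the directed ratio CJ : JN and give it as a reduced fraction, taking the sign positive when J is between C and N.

CJ:JN = 1/5

Set X = (0, 0), B = (1, 0), V = (0, 1); any affine frame gives the same invariant.
1. C lies on line VX with VC:CX = 2:3 ⇒ C = (0, 3/5)
2. J is the centroid of triangle XBV ⇒ J = (1/3, 1/3)
line CJ meets BV at N = (2, -1)
J = C + t·(N−C) with t = 1/6, so CJ:JN = 1/6:5/6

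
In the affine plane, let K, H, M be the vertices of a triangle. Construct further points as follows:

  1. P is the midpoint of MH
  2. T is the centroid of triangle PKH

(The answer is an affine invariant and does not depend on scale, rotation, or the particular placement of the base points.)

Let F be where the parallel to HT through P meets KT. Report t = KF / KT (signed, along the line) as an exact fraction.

Choose coordinates K = (0, 0), H = (1, 0), M = (0, 1).
1. P is the midpoint of MH ⇒ P = (1/2, 1/2)
2. T is the centroid of triangle PKH ⇒ T = (1/2, 1/6)
through P parallel to HT: direction (-1/2, 1/6); meets KT at F = (1, 1/3)
F = K + t·(T−K) with t = 2

t = 2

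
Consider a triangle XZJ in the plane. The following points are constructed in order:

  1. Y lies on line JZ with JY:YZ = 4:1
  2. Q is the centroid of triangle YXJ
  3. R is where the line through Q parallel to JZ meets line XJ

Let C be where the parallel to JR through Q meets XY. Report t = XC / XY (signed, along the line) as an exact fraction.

Work in coordinates with X = (0, 0), Z = (1, 0), J = (0, 1).
1. Y lies on line JZ with JY:YZ = 4:1 ⇒ Y = (4/5, 1/5)
2. Q is the centroid of triangle YXJ ⇒ Q = (4/15, 2/5)
3. R is where the line through Q parallel to JZ meets line XJ ⇒ R = (0, 2/3)
through Q parallel to JR: direction (0, -1/3); meets XY at C = (4/15, 1/15)
C = X + t·(Y−X) with t = 1/3

t = 1/3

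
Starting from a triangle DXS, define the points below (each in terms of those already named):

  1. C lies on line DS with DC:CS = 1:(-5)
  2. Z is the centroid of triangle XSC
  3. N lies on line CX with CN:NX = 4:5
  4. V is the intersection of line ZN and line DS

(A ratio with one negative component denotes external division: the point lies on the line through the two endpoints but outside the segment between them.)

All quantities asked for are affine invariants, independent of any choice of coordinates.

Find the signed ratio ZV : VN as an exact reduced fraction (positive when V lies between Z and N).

ZV:VN = -3/4

Set D = (0, 0), X = (1, 0), S = (0, 1); any affine frame gives the same invariant.
1. C lies on line DS with DC:CS = 1:(-5) ⇒ C = (0, -1/4)
2. Z is the centroid of triangle XSC ⇒ Z = (1/3, 1/4)
3. N lies on line CX with CN:NX = 4:5 ⇒ N = (4/9, -5/36)
4. V is the intersection of line ZN and line DS ⇒ V = (0, 17/12)
V = Z + t·(N−Z) with t = -3, so ZV:VN = t:(1−t) = -3:4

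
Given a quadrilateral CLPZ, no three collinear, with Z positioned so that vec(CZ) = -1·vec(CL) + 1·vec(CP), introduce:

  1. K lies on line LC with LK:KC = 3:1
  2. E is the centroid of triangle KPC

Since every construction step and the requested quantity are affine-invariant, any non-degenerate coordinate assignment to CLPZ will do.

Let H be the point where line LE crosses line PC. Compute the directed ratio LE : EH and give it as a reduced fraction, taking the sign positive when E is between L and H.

LE:EH = 11

Set C = (0, 0), L = (1, 0), P = (0, 1), Z = (-1, 1); any affine frame gives the same invariant.
1. K lies on line LC with LK:KC = 3:1 ⇒ K = (1/4, 0)
2. E is the centroid of triangle KPC ⇒ E = (1/12, 1/3)
line LE meets PC at H = (0, 4/11)
E = L + t·(H−L) with t = 11/12, so LE:EH = 11/12:1/12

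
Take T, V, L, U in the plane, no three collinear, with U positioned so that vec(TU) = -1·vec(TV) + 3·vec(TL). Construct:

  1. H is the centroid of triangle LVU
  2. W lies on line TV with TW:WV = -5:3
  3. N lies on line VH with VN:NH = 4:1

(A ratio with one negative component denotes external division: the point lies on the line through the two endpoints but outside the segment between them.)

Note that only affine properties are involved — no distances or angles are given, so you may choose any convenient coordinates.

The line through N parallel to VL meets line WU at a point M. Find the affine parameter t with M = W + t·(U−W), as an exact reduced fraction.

t = 37/15

Work in coordinates with T = (0, 0), V = (1, 0), L = (0, 1), U = (-1, 3).
1. H is the centroid of triangle LVU ⇒ H = (0, 4/3)
2. W lies on line TV with TW:WV = -5:3 ⇒ W = (5/2, 0)
3. N lies on line VH with VN:NH = 4:1 ⇒ N = (1/5, 16/15)
through N parallel to VL: direction (-1, 1); meets WU at M = (-92/15, 37/5)
M = W + t·(U−W) with t = 37/15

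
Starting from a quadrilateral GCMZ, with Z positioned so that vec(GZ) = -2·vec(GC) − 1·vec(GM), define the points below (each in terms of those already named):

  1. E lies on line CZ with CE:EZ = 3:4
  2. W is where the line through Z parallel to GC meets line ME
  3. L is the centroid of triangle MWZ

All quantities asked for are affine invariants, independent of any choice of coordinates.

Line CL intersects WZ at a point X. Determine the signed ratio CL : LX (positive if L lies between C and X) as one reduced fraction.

Set G = (0, 0), C = (1, 0), M = (0, 1), Z = (-2, -1); any affine frame gives the same invariant.
1. E lies on line CZ with CE:EZ = 3:4 ⇒ E = (-2/7, -3/7)
2. W is where the line through Z parallel to GC meets line ME ⇒ W = (-2/5, -1)
3. L is the centroid of triangle MWZ ⇒ L = (-4/5, -1/3)
line CL meets WZ at X = (-22/5, -1)
L = C + t·(X−C) with t = 1/3, so CL:LX = 1/3:2/3

CL:LX = 1/2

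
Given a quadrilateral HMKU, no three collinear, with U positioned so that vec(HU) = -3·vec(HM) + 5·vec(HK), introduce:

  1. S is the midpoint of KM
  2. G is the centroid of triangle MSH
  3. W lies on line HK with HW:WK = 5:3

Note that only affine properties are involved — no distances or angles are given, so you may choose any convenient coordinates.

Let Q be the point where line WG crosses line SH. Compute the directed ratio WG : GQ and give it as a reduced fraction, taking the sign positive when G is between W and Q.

Choose coordinates H = (0, 0), M = (1, 0), K = (0, 1), U = (-3, 5).
1. S is the midpoint of KM ⇒ S = (1/2, 1/2)
2. G is the centroid of triangle MSH ⇒ G = (1/2, 1/6)
3. W lies on line HK with HW:WK = 5:3 ⇒ W = (0, 5/8)
line WG meets SH at Q = (15/46, 15/46)
G = W + t·(Q−W) with t = 23/15, so WG:GQ = 23/15:-8/15

WG:GQ = -23/8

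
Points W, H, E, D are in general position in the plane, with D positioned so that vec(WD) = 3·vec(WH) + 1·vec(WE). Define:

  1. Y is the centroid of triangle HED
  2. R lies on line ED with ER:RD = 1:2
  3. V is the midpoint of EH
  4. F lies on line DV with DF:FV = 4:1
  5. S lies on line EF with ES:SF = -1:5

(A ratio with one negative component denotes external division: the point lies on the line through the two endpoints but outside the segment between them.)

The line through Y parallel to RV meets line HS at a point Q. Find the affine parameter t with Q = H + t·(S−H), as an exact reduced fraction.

Set W = (0, 0), H = (1, 0), E = (0, 1), D = (3, 1); any affine frame gives the same invariant.
1. Y is the centroid of triangle HED ⇒ Y = (4/3, 2/3)
2. R lies on line ED with ER:RD = 1:2 ⇒ R = (1, 1)
3. V is the midpoint of EH ⇒ V = (1/2, 1/2)
4. F lies on line DV with DF:FV = 4:1 ⇒ F = (1, 3/5)
5. S lies on line EF with ES:SF = -1:5 ⇒ S = (-1/4, 11/10)
through Y parallel to RV: direction (-1/2, -1/2); meets HS at Q = (116/141, 22/141)
Q = H + t·(S−H) with t = 20/141

t = 20/141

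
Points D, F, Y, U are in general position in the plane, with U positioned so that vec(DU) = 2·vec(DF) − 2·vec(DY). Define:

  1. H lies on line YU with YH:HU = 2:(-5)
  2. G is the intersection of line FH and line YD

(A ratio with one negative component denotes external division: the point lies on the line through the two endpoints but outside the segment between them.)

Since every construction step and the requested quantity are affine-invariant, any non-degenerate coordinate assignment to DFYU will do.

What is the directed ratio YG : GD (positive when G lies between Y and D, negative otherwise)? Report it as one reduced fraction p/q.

YG:GD = -2/9

Set D = (0, 0), F = (1, 0), Y = (0, 1), U = (2, -2); any affine frame gives the same invariant.
1. H lies on line YU with YH:HU = 2:(-5) ⇒ H = (-4/3, 3)
2. G is the intersection of line FH and line YD ⇒ G = (0, 9/7)
G = Y + t·(D−Y) with t = -2/7, so YG:GD = t:(1−t) = -2/7:9/7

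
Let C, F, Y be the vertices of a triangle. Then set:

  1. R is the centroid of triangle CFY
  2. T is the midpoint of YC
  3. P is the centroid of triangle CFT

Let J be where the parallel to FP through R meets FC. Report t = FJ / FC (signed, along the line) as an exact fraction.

Assign C = (0, 0), F = (1, 0), Y = (0, 1) — the answer is frame-independent, so this choice is without loss of generality.
1. R is the centroid of triangle CFY ⇒ R = (1/3, 1/3)
2. T is the midpoint of YC ⇒ T = (0, 1/2)
3. P is the centroid of triangle CFT ⇒ P = (1/3, 1/6)
through R parallel to FP: direction (-2/3, 1/6); meets FC at J = (5/3, 0)
J = F + t·(C−F) with t = -2/3

t = -2/3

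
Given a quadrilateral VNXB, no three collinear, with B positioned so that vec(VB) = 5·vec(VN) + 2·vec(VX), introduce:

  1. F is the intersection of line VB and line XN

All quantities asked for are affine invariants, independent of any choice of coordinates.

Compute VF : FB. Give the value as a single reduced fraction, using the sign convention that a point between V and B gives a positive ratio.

Choose coordinates V = (0, 0), N = (1, 0), X = (0, 1), B = (5, 2).
1. F is the intersection of line VB and line XN ⇒ F = (5/7, 2/7)
F = V + t·(B−V) with t = 1/7, so VF:FB = t:(1−t) = 1/7:6/7

VF:FB = 1/6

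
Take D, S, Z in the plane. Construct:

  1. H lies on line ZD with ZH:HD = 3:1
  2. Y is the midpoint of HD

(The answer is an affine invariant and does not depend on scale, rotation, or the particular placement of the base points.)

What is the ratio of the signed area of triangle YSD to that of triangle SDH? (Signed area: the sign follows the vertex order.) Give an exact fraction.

[YSD]:[SDH] = 1/2

Set D = (0, 0), S = (1, 0), Z = (0, 1); any affine frame gives the same invariant.
1. H lies on line ZD with ZH:HD = 3:1 ⇒ H = (0, 1/4)
2. Y is the midpoint of HD ⇒ Y = (0, 1/8)
2·[YSD] = -1/8, 2·[SDH] = -1/4
[YSD]:[SDH] = -1/8:-1/4 = 1/2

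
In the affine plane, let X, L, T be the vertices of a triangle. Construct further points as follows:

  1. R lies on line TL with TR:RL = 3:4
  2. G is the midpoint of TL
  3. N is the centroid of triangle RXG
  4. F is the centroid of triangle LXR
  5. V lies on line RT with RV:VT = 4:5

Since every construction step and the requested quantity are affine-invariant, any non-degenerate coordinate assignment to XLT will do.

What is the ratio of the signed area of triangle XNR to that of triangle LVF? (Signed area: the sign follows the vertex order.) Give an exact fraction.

[XNR]:[LVF] = 3/32

Work in coordinates with X = (0, 0), L = (1, 0), T = (0, 1).
1. R lies on line TL with TR:RL = 3:4 ⇒ R = (3/7, 4/7)
2. G is the midpoint of TL ⇒ G = (1/2, 1/2)
3. N is the centroid of triangle RXG ⇒ N = (13/42, 5/14)
4. F is the centroid of triangle LXR ⇒ F = (10/21, 4/21)
5. V lies on line RT with RV:VT = 4:5 ⇒ V = (5/21, 16/21)
2·[XNR] = 1/42, 2·[LVF] = 16/63
[XNR]:[LVF] = 1/42:16/63 = 3/32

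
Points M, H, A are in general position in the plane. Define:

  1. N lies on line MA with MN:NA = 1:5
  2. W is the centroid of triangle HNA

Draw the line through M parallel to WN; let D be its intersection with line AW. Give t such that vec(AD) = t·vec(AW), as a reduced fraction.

Choose coordinates M = (0, 0), H = (1, 0), A = (0, 1).
1. N lies on line MA with MN:NA = 1:5 ⇒ N = (0, 1/6)
2. W is the centroid of triangle HNA ⇒ W = (1/3, 7/18)
through M parallel to WN: direction (-1/3, -2/9); meets AW at D = (2/5, 4/15)
D = A + t·(W−A) with t = 6/5

t = 6/5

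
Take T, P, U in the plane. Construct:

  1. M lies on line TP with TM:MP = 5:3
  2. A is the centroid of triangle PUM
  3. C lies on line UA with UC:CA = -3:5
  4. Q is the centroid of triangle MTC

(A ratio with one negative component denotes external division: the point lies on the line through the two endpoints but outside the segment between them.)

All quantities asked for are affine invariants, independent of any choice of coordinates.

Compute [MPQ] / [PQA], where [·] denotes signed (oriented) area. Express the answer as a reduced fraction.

Choose coordinates T = (0, 0), P = (1, 0), U = (0, 1).
1. M lies on line TP with TM:MP = 5:3 ⇒ M = (5/8, 0)
2. A is the centroid of triangle PUM ⇒ A = (13/24, 1/3)
3. C lies on line UA with UC:CA = -3:5 ⇒ C = (-13/16, 2)
4. Q is the centroid of triangle MTC ⇒ Q = (-1/16, 2/3)
2·[MPQ] = 1/4, 2·[PQA] = -7/144
[MPQ]:[PQA] = 1/4:-7/144 = -36/7

[MPQ]:[PQA] = -36/7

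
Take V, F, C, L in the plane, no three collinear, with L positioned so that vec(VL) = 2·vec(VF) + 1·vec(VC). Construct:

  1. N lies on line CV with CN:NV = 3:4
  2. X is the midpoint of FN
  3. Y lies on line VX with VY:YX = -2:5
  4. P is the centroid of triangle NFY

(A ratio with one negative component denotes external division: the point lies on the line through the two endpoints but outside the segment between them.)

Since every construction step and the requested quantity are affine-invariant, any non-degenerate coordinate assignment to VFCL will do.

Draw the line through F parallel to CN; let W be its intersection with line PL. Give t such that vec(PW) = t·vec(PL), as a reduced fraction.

Work in coordinates with V = (0, 0), F = (1, 0), C = (0, 1), L = (2, 1).
1. N lies on line CV with CN:NV = 3:4 ⇒ N = (0, 4/7)
2. X is the midpoint of FN ⇒ X = (1/2, 2/7)
3. Y lies on line VX with VY:YX = -2:5 ⇒ Y = (-1/3, -4/21)
4. P is the centroid of triangle NFY ⇒ P = (2/9, 8/63)
through F parallel to CN: direction (0, -3/7); meets PL at W = (1, 57/112)
W = P + t·(L−P) with t = 7/16

t = 7/16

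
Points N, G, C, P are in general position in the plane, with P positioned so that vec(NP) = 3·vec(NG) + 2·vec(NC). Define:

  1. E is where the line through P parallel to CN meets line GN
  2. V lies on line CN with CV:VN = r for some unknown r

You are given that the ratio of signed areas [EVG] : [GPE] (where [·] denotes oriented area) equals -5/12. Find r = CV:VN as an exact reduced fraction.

r = 1/5

Set N = (0, 0), G = (1, 0), C = (0, 1), P = (3, 2); any affine frame gives the same invariant.
1. E is where the line through P parallel to CN meets line GN ⇒ E = (3, 0)
2. With CV:VN = r, write λ = r/(r+1) so V = C + λ·(N−C); V is affine-linear in λ
Every point depending on V is an affine combination of V and λ-independent points, so each such coordinate is linear in λ; the λ² term in each signed area is a multiple of (N−C)×(N−C) = 0, so 2·[EVG] and 2·[GPE] are each linear in λ. Evaluating at λ=0 and λ=1:
  2·[EVG] = -2·λ + 2,   2·[GPE] = -4
So [EVG]:[GPE] = (-2·λ + 2) / (-4). Setting this equal to -5/12:
  -2·λ + 2 = -5/12·(-4)  ⇒  λ = 1/6
Then r = λ/(1−λ) = (1/6)/(5/6) = 1/5. Check: with r = 1/5, V = (0, 5/6) and [EVG]:[GPE] = -5/12 as required.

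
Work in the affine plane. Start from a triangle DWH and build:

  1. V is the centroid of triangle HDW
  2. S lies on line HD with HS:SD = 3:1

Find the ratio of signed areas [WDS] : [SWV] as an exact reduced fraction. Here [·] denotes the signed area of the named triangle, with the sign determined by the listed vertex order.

[WDS]:[SWV] = -3/2

Work in coordinates with D = (0, 0), W = (1, 0), H = (0, 1).
1. V is the centroid of triangle HDW ⇒ V = (1/3, 1/3)
2. S lies on line HD with HS:SD = 3:1 ⇒ S = (0, 1/4)
2·[WDS] = -1/4, 2·[SWV] = 1/6
[WDS]:[SWV] = -1/4:1/6 = -3/2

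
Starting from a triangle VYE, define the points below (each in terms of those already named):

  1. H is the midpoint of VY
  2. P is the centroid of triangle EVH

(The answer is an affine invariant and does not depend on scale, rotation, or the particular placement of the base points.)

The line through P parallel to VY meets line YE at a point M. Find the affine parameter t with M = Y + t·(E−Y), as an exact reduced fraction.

Set V = (0, 0), Y = (1, 0), E = (0, 1); any affine frame gives the same invariant.
1. H is the midpoint of VY ⇒ H = (1/2, 0)
2. P is the centroid of triangle EVH ⇒ P = (1/6, 1/3)
through P parallel to VY: direction (1, 0); meets YE at M = (2/3, 1/3)
M = Y + t·(E−Y) with t = 1/3

t = 1/3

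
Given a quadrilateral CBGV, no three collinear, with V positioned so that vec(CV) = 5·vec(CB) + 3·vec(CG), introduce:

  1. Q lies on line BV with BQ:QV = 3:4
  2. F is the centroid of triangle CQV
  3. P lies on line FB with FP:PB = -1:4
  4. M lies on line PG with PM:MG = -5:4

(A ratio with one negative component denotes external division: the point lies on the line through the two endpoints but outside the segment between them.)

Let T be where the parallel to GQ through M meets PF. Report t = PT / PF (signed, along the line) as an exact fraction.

t = 55/8

Assign C = (0, 0), B = (1, 0), G = (0, 1), V = (5, 3) — the answer is frame-independent, so this choice is without loss of generality.
1. Q lies on line BV with BQ:QV = 3:4 ⇒ Q = (19/7, 9/7)
2. F is the centroid of triangle CQV ⇒ F = (18/7, 10/7)
3. P lies on line FB with FP:PB = -1:4 ⇒ P = (65/21, 40/21)
4. M lies on line PG with PM:MG = -5:4 ⇒ M = (-260/21, -55/21)
through M parallel to GQ: direction (19/7, 2/7); meets PF at T = (-85/168, -115/84)
T = P + t·(F−P) with t = 55/8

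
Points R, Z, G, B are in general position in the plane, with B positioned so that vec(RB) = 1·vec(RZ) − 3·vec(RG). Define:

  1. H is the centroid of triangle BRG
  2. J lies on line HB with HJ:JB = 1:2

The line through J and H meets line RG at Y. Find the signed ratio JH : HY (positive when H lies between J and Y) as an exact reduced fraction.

Set R = (0, 0), Z = (1, 0), G = (0, 1), B = (1, -3); any affine frame gives the same invariant.
1. H is the centroid of triangle BRG ⇒ H = (1/3, -2/3)
2. J lies on line HB with HJ:JB = 1:2 ⇒ J = (5/9, -13/9)
line JH meets RG at Y = (0, 1/2)
H = J + t·(Y−J) with t = 2/5, so JH:HY = 2/5:3/5

JH:HY = 2/3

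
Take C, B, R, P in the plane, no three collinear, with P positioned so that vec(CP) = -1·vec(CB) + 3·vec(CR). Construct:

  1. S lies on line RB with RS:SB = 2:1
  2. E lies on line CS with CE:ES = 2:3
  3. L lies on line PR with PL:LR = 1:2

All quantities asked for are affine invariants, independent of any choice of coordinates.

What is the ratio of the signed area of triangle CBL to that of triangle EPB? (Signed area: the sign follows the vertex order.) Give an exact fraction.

[CBL]:[EPB] = -35/29

Work in coordinates with C = (0, 0), B = (1, 0), R = (0, 1), P = (-1, 3).
1. S lies on line RB with RS:SB = 2:1 ⇒ S = (2/3, 1/3)
2. E lies on line CS with CE:ES = 2:3 ⇒ E = (4/15, 2/15)
3. L lies on line PR with PL:LR = 1:2 ⇒ L = (-2/3, 7/3)
2·[CBL] = 7/3, 2·[EPB] = -29/15
[CBL]:[EPB] = 7/3:-29/15 = -35/29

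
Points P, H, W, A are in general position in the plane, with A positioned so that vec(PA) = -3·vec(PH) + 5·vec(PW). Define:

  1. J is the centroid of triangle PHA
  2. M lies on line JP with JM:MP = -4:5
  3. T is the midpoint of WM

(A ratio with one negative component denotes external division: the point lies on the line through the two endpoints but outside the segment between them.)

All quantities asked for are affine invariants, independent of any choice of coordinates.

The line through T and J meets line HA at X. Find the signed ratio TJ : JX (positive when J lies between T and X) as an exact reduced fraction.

TJ:JX = -21/5

Set P = (0, 0), H = (1, 0), W = (0, 1), A = (-3, 5); any affine frame gives the same invariant.
1. J is the centroid of triangle PHA ⇒ J = (-2/3, 5/3)
2. M lies on line JP with JM:MP = -4:5 ⇒ M = (-10/3, 25/3)
3. T is the midpoint of WM ⇒ T = (-5/3, 14/3)
line TJ meets HA at X = (-19/21, 50/21)
J = T + t·(X−T) with t = 21/16, so TJ:JX = 21/16:-5/16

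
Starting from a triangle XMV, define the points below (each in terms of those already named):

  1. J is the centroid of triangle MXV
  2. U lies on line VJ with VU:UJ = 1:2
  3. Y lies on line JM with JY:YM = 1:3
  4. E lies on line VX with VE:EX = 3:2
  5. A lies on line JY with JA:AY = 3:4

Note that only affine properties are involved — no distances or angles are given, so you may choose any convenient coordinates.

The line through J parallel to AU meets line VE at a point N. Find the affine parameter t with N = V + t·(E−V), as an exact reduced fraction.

Assign X = (0, 0), M = (1, 0), V = (0, 1) — the answer is frame-independent, so this choice is without loss of generality.
1. J is the centroid of triangle MXV ⇒ J = (1/3, 1/3)
2. U lies on line VJ with VU:UJ = 1:2 ⇒ U = (1/9, 7/9)
3. Y lies on line JM with JY:YM = 1:3 ⇒ Y = (1/2, 1/4)
4. E lies on line VX with VE:EX = 3:2 ⇒ E = (0, 2/5)
5. A lies on line JY with JA:AY = 3:4 ⇒ A = (17/42, 25/84)
through J parallel to AU: direction (-37/126, 121/252); meets VE at N = (0, 65/74)
N = V + t·(E−V) with t = 15/74

t = 15/74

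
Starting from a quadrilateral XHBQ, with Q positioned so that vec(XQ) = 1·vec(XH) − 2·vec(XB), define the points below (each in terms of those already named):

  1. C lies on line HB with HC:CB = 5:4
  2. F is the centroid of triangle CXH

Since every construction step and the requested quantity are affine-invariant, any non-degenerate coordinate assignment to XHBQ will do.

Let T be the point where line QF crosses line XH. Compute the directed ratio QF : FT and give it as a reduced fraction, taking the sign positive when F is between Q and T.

Work in coordinates with X = (0, 0), H = (1, 0), B = (0, 1), Q = (1, -2).
1. C lies on line HB with HC:CB = 5:4 ⇒ C = (4/9, 5/9)
2. F is the centroid of triangle CXH ⇒ F = (13/27, 5/27)
line QF meets XH at T = (31/59, 0)
F = Q + t·(T−Q) with t = 59/54, so QF:FT = 59/54:-5/54

QF:FT = -59/5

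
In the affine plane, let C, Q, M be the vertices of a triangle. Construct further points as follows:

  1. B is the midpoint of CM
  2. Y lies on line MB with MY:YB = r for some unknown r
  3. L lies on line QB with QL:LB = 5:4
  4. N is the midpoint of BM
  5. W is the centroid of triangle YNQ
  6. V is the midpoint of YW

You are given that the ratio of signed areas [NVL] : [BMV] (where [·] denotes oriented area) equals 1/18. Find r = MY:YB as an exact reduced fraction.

Choose coordinates C = (0, 0), Q = (1, 0), M = (0, 1).
1. B is the midpoint of CM ⇒ B = (0, 1/2)
2. With MY:YB = r, write λ = r/(r+1) so Y = M + λ·(B−M); Y is affine-linear in λ
3. L lies on line QB with QL:LB = 5:4 ⇒ L = (4/9, 5/18)
4. N is the midpoint of BM ⇒ N = (0, 3/4)
5. W is the centroid of triangle YNQ ⇒ W is an affine combination of earlier points and hence also affine-linear in λ
6. V is the midpoint of YW ⇒ V is an affine combination of earlier points and hence also affine-linear in λ
Every point depending on Y is an affine combination of Y and λ-independent points, so each such coordinate is linear in λ; the λ² term in each signed area is a multiple of (B−M)×(B−M) = 0, so 2·[NVL] and 2·[BMV] are each linear in λ. Evaluating at λ=0 and λ=1:
  2·[NVL] = 4/27·λ − 7/72,   2·[BMV] = -1/12
So [NVL]:[BMV] = (4/27·λ − 7/72) / (-1/12). Setting this equal to 1/18:
  4/27·λ − 7/72 = 1/18·(-1/12)  ⇒  λ = 5/8
Then r = λ/(1−λ) = (5/8)/(3/8) = 5/3. Check: with r = 5/3, Y = (0, 11/16) and [NVL]:[BMV] = 1/18 as required.

r = 5/3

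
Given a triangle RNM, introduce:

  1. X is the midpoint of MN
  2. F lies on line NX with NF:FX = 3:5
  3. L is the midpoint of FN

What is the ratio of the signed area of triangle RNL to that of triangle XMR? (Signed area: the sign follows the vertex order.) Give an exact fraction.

Choose coordinates R = (0, 0), N = (1, 0), M = (0, 1).
1. X is the midpoint of MN ⇒ X = (1/2, 1/2)
2. F lies on line NX with NF:FX = 3:5 ⇒ F = (13/16, 3/16)
3. L is the midpoint of FN ⇒ L = (29/32, 3/32)
2·[RNL] = 3/32, 2·[XMR] = 1/2
[RNL]:[XMR] = 3/32:1/2 = 3/16

[RNL]:[XMR] = 3/16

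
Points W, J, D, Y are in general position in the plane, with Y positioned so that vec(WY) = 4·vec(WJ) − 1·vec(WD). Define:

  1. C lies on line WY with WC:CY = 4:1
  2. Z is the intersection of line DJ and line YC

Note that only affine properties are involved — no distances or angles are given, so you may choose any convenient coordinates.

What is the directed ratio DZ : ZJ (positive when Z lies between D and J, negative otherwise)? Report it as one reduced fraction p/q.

Work in coordinates with W = (0, 0), J = (1, 0), D = (0, 1), Y = (4, -1).
1. C lies on line WY with WC:CY = 4:1 ⇒ C = (16/5, -4/5)
2. Z is the intersection of line DJ and line YC ⇒ Z = (4/3, -1/3)
Z = D + t·(J−D) with t = 4/3, so DZ:ZJ = t:(1−t) = 4/3:-1/3

DZ:ZJ = -4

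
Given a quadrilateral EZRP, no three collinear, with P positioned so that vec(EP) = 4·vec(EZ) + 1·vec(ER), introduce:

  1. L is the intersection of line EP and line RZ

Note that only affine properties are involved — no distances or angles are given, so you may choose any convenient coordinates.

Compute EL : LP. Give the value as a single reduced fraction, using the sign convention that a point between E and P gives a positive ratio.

Choose coordinates E = (0, 0), Z = (1, 0), R = (0, 1), P = (4, 1).
1. L is the intersection of line EP and line RZ ⇒ L = (4/5, 1/5)
L = E + t·(P−E) with t = 1/5, so EL:LP = t:(1−t) = 1/5:4/5

EL:LP = 1/4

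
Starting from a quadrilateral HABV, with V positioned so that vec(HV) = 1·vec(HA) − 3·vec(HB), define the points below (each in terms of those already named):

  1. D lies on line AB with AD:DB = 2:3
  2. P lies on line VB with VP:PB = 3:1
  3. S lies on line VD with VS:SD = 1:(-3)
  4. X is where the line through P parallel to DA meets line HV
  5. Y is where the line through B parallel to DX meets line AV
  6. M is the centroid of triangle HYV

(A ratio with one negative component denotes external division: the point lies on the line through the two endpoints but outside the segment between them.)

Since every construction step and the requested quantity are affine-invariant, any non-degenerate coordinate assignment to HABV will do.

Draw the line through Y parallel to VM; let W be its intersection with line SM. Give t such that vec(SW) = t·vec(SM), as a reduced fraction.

Assign H = (0, 0), A = (1, 0), B = (0, 1), V = (1, -3) — the answer is frame-independent, so this choice is without loss of generality.
1. D lies on line AB with AD:DB = 2:3 ⇒ D = (3/5, 2/5)
2. P lies on line VB with VP:PB = 3:1 ⇒ P = (1/4, 0)
3. S lies on line VD with VS:SD = 1:(-3) ⇒ S = (6/5, -47/10)
4. X is where the line through P parallel to DA meets line HV ⇒ X = (-1/8, 3/8)
5. Y is where the line through B parallel to DX meets line AV ⇒ Y = (1, 30/29)
6. M is the centroid of triangle HYV ⇒ M = (2/3, -19/29)
through Y parallel to VM: direction (-1/3, 68/29); meets SM at W = (-1702/255, 7978/145)
W = S + t·(M−S) with t = 251/17

t = 251/17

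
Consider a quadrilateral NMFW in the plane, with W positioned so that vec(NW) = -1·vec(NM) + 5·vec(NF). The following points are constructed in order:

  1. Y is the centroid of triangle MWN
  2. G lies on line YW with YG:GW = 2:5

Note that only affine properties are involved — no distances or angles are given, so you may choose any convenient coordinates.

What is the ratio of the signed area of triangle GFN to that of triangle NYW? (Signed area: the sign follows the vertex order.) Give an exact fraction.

Assign N = (0, 0), M = (1, 0), F = (0, 1), W = (-1, 5) — the answer is frame-independent, so this choice is without loss of generality.
1. Y is the centroid of triangle MWN ⇒ Y = (0, 5/3)
2. G lies on line YW with YG:GW = 2:5 ⇒ G = (-2/7, 55/21)
2·[GFN] = -2/7, 2·[NYW] = 5/3
[GFN]:[NYW] = -2/7:5/3 = -6/35

[GFN]:[NYW] = -6/35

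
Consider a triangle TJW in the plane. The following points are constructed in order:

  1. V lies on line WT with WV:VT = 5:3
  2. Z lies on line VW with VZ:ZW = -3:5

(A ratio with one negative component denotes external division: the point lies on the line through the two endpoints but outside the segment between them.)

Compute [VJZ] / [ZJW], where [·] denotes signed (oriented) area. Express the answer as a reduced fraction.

Assign T = (0, 0), J = (1, 0), W = (0, 1) — the answer is frame-independent, so this choice is without loss of generality.
1. V lies on line WT with WV:VT = 5:3 ⇒ V = (0, 3/8)
2. Z lies on line VW with VZ:ZW = -3:5 ⇒ Z = (0, -9/16)
2·[VJZ] = -15/16, 2·[ZJW] = 25/16
[VJZ]:[ZJW] = -15/16:25/16 = -3/5

[VJZ]:[ZJW] = -3/5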